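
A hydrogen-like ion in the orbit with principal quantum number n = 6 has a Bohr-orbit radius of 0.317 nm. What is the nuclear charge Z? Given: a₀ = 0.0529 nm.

r_n = n²a₀/Z ⇒ Z = n²a₀/r = 6² × 0.0529 / 0.317 ≈ 6.01
Z = 6

6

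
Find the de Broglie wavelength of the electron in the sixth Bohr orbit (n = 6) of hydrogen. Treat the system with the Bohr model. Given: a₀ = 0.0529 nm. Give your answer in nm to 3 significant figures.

The Bohr quantisation condition is nλ = 2πr_n.
r_n = n²a₀/Z = 1.90 nm
λ = 2πr_n/n = 2π·1.90/6 = 1.99 nm

1.99 nm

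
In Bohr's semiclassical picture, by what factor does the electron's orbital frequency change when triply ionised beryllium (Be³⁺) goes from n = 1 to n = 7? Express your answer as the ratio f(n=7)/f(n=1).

1/343

f ∝ Z^2 · n^-3; with Z fixed, f ∝ n^-3.
f(n=7)/f(n=1) = (7/1)^-3 = 1/343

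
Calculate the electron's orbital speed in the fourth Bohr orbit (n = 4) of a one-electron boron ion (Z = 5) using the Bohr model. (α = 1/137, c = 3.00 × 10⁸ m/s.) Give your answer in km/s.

v_n = Zαc/n = 5 × 0.00730 × 3.00 × 10⁸ / 4
    = 2740 km/s

2740 km/s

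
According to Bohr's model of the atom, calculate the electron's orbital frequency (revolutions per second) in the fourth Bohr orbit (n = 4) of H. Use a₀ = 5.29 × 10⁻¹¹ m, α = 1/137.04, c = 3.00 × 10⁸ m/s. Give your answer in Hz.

r = n²a₀/Z = 8.46 × 10⁻¹⁰ m, v = Zαc/n = 5.47 × 10⁵ m/s
f = v/(2πr) = 1.03 × 10¹⁴ Hz

1.03 × 10¹⁴ Hz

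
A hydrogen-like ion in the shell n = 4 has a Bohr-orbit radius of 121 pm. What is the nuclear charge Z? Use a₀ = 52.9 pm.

7

r_n = n²a₀/Z ⇒ Z = n²a₀/r = 4² × 52.9 / 121 ≈ 7.00
Z = 7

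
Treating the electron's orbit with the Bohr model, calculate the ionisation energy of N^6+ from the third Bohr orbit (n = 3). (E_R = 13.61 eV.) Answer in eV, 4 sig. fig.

E_n = −E_R·Z²/n² = −13.61 × 7²/3² eV = -74.10 eV
Ionisation energy = −E_n = 74.10 eV

74.10 eV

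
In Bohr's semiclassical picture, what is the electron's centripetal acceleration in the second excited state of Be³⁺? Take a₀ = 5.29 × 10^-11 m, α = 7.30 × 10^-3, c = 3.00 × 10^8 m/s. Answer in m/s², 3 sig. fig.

7.16 × 10^22 m/s²

r = n²a₀/Z = 1.19 × 10^-10 m, v = Zαc/n = 2.92 × 10^6 m/s
a = v²/r = (2.92 × 10^6)² / 1.19 × 10^-10 = 7.16 × 10^22 m/s²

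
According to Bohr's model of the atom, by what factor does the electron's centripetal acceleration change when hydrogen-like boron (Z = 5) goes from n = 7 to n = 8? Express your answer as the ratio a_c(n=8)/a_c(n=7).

2401/4096

a_c ∝ Z^3 · n^-4; with Z fixed, a_c ∝ n^-4.
a_c(n=8)/a_c(n=7) = (8/7)^-4 = 2401/4096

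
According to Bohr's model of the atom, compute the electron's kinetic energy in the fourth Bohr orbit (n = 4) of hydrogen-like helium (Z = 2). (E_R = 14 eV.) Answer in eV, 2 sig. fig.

For a Coulomb orbit the virial theorem gives K = −E_n.
E_n = −E_R·Z²/n², so K = E_R·Z²/n² = 14 × 2²/4² = 3.5 eV

3.5 eV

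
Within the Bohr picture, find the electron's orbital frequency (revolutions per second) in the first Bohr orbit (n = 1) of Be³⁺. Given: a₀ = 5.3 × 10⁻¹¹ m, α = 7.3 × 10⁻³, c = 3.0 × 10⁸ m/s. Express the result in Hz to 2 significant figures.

1.1 × 10¹⁷ Hz

r = n²a₀/Z = 1.3 × 10⁻¹¹ m, v = Zαc/n = 8.8 × 10⁶ m/s
f = v/(2πr) = 1.1 × 10¹⁷ Hz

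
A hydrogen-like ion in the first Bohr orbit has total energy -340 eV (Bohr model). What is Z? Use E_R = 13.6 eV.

5

E_n = −E_R Z²/n² ⇒ Z² = −E_n n²/E_R = 340 × 1² / 13.6 ≈ 25.00
Z = 5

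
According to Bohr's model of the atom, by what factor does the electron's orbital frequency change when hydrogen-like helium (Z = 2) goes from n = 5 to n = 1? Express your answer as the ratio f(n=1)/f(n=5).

125

f ∝ Z^2 · n^-3; with Z fixed, f ∝ n^-3.
f(n=1)/f(n=5) = (1/5)^-3 = 125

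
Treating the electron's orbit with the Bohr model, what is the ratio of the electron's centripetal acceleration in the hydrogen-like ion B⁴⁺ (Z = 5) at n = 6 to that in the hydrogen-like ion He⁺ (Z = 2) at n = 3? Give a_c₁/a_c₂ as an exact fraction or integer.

125/128

a_c ∝ Z^3 · n^-4
a_c₁/a_c₂ = (5/2)^3 · (6/3)^-4 = 125/128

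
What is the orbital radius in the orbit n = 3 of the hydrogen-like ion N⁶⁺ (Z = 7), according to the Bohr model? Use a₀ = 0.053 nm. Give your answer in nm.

r_n = n²a₀/Z = 3² × 0.053 / 7
    = 9 × 0.053 / 7 = 0.068 nm

0.068 nm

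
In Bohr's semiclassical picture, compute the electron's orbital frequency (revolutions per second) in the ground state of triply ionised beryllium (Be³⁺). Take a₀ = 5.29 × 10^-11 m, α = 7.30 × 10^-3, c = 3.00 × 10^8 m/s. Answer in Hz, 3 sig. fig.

1.05 × 10^17 Hz

r = n²a₀/Z = 1.32 × 10^-11 m, v = Zαc/n = 8.76 × 10^6 m/s
f = v/(2πr) = 1.05 × 10^17 Hz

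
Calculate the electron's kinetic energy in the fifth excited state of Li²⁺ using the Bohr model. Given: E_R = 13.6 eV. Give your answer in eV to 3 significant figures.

For a Coulomb orbit the virial theorem gives K = −E_n.
E_n = −E_R·Z²/n², so K = E_R·Z²/n² = 13.6 × 3²/6² = 3.40 eV

3.40 eV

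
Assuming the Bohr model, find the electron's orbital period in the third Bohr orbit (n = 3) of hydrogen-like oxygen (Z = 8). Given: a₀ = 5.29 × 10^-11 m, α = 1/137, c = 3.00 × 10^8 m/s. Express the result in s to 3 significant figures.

6.40 × 10^-17 s

r = n²a₀/Z = 3²·5.29 × 10^-11/8 = 5.95 × 10^-11 m
v = Zαc/n = 8·0.00730·3.00 × 10^8/3 = 5.84 × 10^6 m/s
T = 2πr/v = 6.40 × 10^-17 s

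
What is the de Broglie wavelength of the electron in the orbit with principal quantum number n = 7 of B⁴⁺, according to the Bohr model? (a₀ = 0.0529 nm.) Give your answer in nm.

The Bohr quantisation condition is nλ = 2πr_n.
r_n = n²a₀/Z = 0.518 nm
λ = 2πr_n/n = 2π·0.518/7 = 0.465 nm

0.465 nm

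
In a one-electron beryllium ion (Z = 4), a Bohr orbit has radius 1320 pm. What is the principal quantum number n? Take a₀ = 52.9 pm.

r_n = n²a₀/Z ⇒ n² = rZ/a₀ = 1320 × 4 / 52.9 ≈ 99.81
n = 10

10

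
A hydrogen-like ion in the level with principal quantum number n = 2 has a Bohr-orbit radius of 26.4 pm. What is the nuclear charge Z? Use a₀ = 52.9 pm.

8

r_n = n²a₀/Z ⇒ Z = n²a₀/r = 2² × 52.9 / 26.4 ≈ 8.02
Z = 8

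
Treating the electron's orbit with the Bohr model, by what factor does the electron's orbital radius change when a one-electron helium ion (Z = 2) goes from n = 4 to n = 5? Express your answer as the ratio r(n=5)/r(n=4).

r ∝ Z^-1 · n^2; with Z fixed, r ∝ n^2.
r(n=5)/r(n=4) = (5/4)^2 = 25/16

25/16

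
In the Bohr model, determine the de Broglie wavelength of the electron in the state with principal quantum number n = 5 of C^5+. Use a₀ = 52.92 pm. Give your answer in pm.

The Bohr quantisation condition is nλ = 2πr_n.
r_n = n²a₀/Z = 220.5 pm
λ = 2πr_n/n = 2π·220.5/5 = 277.1 pm

277.1 pm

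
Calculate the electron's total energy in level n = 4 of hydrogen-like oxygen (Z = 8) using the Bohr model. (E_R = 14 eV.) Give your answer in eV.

E_n = −E_R·Z²/n² = −14 × 8²/4² = -56 eV

-56 eV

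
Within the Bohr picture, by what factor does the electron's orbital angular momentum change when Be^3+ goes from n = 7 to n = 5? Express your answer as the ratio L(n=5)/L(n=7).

5/7

L = nℏ depends only on n, so L ∝ n.
L(n=5)/L(n=7) = (5/7)^1 = 5/7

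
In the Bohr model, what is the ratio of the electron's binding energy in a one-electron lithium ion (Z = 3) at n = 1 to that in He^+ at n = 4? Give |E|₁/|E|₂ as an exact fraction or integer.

36

|E| ∝ Z^2 · n^-2
|E|₁/|E|₂ = (3/2)^2 · (1/4)^-2 = 36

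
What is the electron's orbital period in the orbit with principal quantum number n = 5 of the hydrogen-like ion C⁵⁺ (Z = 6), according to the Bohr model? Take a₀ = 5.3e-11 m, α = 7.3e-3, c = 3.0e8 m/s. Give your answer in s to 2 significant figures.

r = n²a₀/Z = 5²·5.3e-11/6 = 2.2e-10 m
v = Zαc/n = 6·0.0073·3.0e8/5 = 2.6e6 m/s
T = 2πr/v = 5.3e-16 s

5.3e-16 s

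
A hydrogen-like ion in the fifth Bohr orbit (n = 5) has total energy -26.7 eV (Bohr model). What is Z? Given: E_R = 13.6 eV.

E_n = −E_R Z²/n² ⇒ Z² = −E_n n²/E_R = 26.7 × 5² / 13.6 ≈ 49.08
Z = 7

7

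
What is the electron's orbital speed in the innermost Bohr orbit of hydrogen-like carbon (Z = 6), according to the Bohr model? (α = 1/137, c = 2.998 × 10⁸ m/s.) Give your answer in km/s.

v_n = Zαc/n = 6 × 0.007299 × 2.998 × 10⁸ / 1
    = 1.313 × 10⁴ km/s

1.313 × 10⁴ km/s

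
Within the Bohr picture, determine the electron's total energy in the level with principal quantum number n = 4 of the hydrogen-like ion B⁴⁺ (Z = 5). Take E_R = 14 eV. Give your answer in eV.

-22 eV

E_n = −E_R·Z²/n² = −14 × 5²/4² = -22 eV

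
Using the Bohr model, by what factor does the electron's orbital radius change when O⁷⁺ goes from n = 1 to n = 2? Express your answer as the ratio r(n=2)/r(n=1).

r ∝ Z^-1 · n^2; with Z fixed, r ∝ n^2.
r(n=2)/r(n=1) = (2/1)^2 = 4

4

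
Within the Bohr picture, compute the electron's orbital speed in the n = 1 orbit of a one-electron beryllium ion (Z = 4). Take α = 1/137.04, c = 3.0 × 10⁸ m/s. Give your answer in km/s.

v_n = Zαc/n = 4 × 0.0073 × 3.0 × 10⁸ / 1
    = 8800 km/s

8800 km/s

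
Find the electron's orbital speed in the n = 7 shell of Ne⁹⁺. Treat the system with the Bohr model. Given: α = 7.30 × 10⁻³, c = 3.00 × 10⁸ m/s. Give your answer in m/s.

v_n = Zαc/n = 10 × 0.00730 × 3.00 × 10⁸ / 7
    = 3.13 × 10⁶ m/s

3.13 × 10⁶ m/s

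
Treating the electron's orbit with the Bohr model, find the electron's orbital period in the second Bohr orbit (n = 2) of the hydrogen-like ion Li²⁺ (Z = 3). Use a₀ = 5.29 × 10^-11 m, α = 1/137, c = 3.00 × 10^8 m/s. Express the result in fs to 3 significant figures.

r = n²a₀/Z = 2²·5.29 × 10^-11/3 = 7.05 × 10^-11 m
v = Zαc/n = 3·0.00730·3.00 × 10^8/2 = 3.28 × 10^6 m/s
T = 2πr/v = 1.35 × 10^-16 s = 0.135 fs

0.135 fs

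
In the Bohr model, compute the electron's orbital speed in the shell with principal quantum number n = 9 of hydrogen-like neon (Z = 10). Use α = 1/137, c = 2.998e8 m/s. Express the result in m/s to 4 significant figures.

2.431e6 m/s

v_n = Zαc/n = 10 × 0.007299 × 2.998e8 / 9
    = 2.431e6 m/s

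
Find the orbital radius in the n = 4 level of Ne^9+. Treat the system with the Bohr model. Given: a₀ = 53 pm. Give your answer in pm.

r_n = n²a₀/Z = 4² × 53 / 10
    = 16 × 53 / 10 = 85 pm

85 pm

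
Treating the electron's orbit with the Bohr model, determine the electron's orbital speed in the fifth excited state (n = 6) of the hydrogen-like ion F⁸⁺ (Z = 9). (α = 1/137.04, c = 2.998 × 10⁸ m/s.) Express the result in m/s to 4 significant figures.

3.282 × 10⁶ m/s

v_n = Zαc/n = 9 × 0.007297 × 2.998 × 10⁸ / 6
    = 3.282 × 10⁶ m/s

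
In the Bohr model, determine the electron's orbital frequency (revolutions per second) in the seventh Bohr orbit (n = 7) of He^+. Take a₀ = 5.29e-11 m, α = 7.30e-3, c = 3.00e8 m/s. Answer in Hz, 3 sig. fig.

7.68e13 Hz

r = n²a₀/Z = 1.30e-9 m, v = Zαc/n = 6.26e5 m/s
f = v/(2πr) = 7.68e13 Hz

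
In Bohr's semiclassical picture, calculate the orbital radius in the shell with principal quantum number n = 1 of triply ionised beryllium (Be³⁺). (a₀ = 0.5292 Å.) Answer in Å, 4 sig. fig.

r_n = n²a₀/Z = 1² × 0.5292 / 4
    = 1 × 0.5292 / 4 = 0.1323 Å

0.1323 Å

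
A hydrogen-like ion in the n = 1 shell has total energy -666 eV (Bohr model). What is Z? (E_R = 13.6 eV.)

7

E_n = −E_R Z²/n² ⇒ Z² = −E_n n²/E_R = 666 × 1² / 13.6 ≈ 48.97
Z = 7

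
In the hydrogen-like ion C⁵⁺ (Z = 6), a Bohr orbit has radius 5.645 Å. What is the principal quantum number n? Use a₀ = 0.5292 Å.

8

r_n = n²a₀/Z ⇒ n² = rZ/a₀ = 5.645 × 6 / 0.5292 ≈ 64.00
n = 8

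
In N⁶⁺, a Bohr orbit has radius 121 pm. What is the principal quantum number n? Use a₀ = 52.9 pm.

r_n = n²a₀/Z ⇒ n² = rZ/a₀ = 121 × 7 / 52.9 ≈ 16.01
n = 4

4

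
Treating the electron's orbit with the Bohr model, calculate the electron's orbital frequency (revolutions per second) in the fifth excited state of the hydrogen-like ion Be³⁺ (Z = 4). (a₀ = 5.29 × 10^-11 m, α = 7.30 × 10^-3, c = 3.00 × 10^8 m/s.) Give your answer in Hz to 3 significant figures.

4.88 × 10^14 Hz

r = n²a₀/Z = 4.76 × 10^-10 m, v = Zαc/n = 1.46 × 10^6 m/s
f = v/(2πr) = 4.88 × 10^14 Hz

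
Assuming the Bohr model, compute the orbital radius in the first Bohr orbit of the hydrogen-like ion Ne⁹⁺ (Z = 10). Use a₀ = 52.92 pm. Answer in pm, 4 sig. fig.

r_n = n²a₀/Z = 1² × 52.92 / 10
    = 1 × 52.92 / 10 = 5.292 pm

5.292 pm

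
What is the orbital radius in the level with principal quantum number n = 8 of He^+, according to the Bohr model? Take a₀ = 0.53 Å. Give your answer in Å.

17 Å

r_n = n²a₀/Z = 8² × 0.53 / 2
    = 64 × 0.53 / 2 = 17 Å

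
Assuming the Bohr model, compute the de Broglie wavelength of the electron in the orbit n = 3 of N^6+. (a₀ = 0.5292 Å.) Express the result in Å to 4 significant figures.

1.425 Å

The Bohr quantisation condition is nλ = 2πr_n.
r_n = n²a₀/Z = 0.6804 Å
λ = 2πr_n/n = 2π·0.6804/3 = 1.425 Å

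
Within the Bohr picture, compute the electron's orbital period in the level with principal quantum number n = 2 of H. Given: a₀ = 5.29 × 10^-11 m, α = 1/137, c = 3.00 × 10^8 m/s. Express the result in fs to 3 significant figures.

r = n²a₀/Z = 2²·5.29 × 10^-11/1 = 2.12 × 10^-10 m
v = Zαc/n = 1·0.00730·3.00 × 10^8/2 = 1.09 × 10^6 m/s
T = 2πr/v = 1.21 × 10^-15 s = 1.21 fs

1.21 fs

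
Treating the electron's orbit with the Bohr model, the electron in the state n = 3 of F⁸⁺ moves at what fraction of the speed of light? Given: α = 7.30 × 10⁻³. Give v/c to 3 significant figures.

0.0219

v_n = Zαc/n, so v/c = Zα/n = 9 × 0.00730 / 3 = 0.0219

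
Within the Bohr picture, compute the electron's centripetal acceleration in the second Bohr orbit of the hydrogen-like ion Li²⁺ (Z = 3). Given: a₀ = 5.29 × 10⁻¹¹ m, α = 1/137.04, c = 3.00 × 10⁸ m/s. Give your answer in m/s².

1.53 × 10²³ m/s²

r = n²a₀/Z = 7.05 × 10⁻¹¹ m, v = Zαc/n = 3.28 × 10⁶ m/s
a = v²/r = (3.28 × 10⁶)² / 7.05 × 10⁻¹¹ = 1.53 × 10²³ m/s²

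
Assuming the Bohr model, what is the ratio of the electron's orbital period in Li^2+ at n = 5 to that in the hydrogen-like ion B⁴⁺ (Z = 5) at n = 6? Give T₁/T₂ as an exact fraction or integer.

T ∝ Z^-2 · n^3
T₁/T₂ = (3/5)^-2 · (5/6)^3 = 3125/1944

3125/1944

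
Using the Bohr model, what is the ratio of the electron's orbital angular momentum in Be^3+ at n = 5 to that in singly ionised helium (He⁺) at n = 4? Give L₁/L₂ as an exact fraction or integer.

5/4

L = nℏ is independent of Z.
L₁/L₂ = n₁/n₂ = 5/4 = 5/4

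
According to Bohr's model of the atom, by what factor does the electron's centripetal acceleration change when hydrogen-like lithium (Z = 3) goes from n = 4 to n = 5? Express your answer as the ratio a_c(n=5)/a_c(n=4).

256/625

a_c ∝ Z^3 · n^-4; with Z fixed, a_c ∝ n^-4.
a_c(n=5)/a_c(n=4) = (5/4)^-4 = 256/625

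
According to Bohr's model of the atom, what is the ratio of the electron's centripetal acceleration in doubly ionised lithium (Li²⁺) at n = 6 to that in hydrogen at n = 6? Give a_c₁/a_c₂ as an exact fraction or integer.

a_c ∝ Z^3 · n^-4
a_c₁/a_c₂ = (3/1)^3 · (6/6)^-4 = 27

27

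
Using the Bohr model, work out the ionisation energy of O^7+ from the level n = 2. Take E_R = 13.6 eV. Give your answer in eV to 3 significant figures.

218 eV

E_n = −E_R·Z²/n² = −13.6 × 8²/2² eV = -218 eV
Ionisation energy = −E_n = 218 eV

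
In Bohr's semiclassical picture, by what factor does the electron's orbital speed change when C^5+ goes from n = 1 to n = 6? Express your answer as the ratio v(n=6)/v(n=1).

v ∝ Z^1 · n^-1; with Z fixed, v ∝ n^-1.
v(n=6)/v(n=1) = (6/1)^-1 = 1/6

1/6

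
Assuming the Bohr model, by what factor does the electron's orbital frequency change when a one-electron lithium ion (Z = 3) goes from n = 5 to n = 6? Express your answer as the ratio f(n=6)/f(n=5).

f ∝ Z^2 · n^-3; with Z fixed, f ∝ n^-3.
f(n=6)/f(n=5) = (6/5)^-3 = 125/216

125/216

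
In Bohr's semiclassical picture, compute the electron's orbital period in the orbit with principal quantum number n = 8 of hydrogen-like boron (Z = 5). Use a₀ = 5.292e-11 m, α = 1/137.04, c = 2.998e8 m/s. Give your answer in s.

3.113e-15 s

r = n²a₀/Z = 8²·5.292e-11/5 = 6.774e-10 m
v = Zαc/n = 5·0.007297·2.998e8/8 = 1.367e6 m/s
T = 2πr/v = 3.113e-15 s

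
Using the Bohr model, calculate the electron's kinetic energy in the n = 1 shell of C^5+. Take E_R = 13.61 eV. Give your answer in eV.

490.0 eV

For a Coulomb orbit the virial theorem gives K = −E_n.
E_n = −E_R·Z²/n², so K = E_R·Z²/n² = 13.61 × 6²/1² = 490.0 eV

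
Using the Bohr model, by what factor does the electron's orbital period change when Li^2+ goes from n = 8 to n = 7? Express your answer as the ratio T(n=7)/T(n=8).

T ∝ Z^-2 · n^3; with Z fixed, T ∝ n^3.
T(n=7)/T(n=8) = (7/8)^3 = 343/512

343/512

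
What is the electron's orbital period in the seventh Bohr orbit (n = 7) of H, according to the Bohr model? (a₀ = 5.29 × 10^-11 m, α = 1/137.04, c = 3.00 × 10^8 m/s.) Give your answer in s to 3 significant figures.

r = n²a₀/Z = 7²·5.29 × 10^-11/1 = 2.59 × 10^-9 m
v = Zαc/n = 1·0.00730·3.00 × 10^8/7 = 3.13 × 10^5 m/s
T = 2πr/v = 5.21 × 10^-14 s

5.21 × 10^-14 s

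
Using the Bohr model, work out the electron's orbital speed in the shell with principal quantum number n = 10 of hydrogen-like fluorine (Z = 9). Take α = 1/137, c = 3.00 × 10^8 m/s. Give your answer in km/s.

v_n = Zαc/n = 9 × 0.00730 × 3.00 × 10^8 / 10
    = 1970 km/s

1970 km/s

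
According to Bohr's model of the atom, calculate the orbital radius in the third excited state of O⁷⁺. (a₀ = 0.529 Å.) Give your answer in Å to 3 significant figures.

1.06 Å

r_n = n²a₀/Z = 4² × 0.529 / 8
    = 16 × 0.529 / 8 = 1.06 Å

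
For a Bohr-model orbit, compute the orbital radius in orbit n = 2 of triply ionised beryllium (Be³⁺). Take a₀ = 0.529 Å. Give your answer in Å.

0.529 Å

r_n = n²a₀/Z = 2² × 0.529 / 4
    = 4 × 0.529 / 4 = 0.529 Å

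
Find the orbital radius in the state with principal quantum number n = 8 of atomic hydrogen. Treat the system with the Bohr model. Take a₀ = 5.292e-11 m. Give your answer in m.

3.387e-9 m

r_n = n²a₀/Z = 8² × 5.292e-11 / 1
    = 64 × 5.292e-11 / 1 = 3.387e-9 m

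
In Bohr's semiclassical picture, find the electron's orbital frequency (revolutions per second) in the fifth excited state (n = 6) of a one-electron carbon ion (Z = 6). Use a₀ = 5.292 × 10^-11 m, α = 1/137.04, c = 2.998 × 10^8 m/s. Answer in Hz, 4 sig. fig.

1.097 × 10^15 Hz

r = n²a₀/Z = 3.175 × 10^-10 m, v = Zαc/n = 2.188 × 10^6 m/s
f = v/(2πr) = 1.097 × 10^15 Hz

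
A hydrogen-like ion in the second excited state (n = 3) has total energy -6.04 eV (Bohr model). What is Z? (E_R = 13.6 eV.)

E_n = −E_R Z²/n² ⇒ Z² = −E_n n²/E_R = 6.04 × 3² / 13.6 ≈ 4.00
Z = 2

2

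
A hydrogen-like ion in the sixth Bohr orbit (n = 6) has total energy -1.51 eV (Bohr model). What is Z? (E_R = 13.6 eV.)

E_n = −E_R Z²/n² ⇒ Z² = −E_n n²/E_R = 1.51 × 6² / 13.6 ≈ 4.00
Z = 2

2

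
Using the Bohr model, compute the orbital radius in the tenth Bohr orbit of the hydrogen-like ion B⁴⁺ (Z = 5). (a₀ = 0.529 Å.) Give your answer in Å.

r_n = n²a₀/Z = 10² × 0.529 / 5
    = 100 × 0.529 / 5 = 10.6 Å

10.6 Å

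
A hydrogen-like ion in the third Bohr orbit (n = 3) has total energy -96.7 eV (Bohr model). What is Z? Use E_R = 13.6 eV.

E_n = −E_R Z²/n² ⇒ Z² = −E_n n²/E_R = 96.7 × 3² / 13.6 ≈ 63.99
Z = 8

8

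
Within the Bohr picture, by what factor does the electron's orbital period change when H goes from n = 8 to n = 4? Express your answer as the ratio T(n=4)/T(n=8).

T ∝ Z^-2 · n^3; with Z fixed, T ∝ n^3.
T(n=4)/T(n=8) = (4/8)^3 = 1/8

1/8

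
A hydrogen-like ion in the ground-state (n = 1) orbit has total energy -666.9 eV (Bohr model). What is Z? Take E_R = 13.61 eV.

7

E_n = −E_R Z²/n² ⇒ Z² = −E_n n²/E_R = 666.9 × 1² / 13.61 ≈ 49.00
Z = 7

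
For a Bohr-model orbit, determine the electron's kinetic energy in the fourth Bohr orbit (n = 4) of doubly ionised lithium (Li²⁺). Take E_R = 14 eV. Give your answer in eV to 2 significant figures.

7.9 eV

For a Coulomb orbit the virial theorem gives K = −E_n.
E_n = −E_R·Z²/n², so K = E_R·Z²/n² = 14 × 3²/4² = 7.9 eV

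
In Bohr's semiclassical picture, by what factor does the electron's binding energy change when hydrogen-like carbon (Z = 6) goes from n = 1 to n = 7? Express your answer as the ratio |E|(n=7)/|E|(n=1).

1/49

|E| ∝ Z^2 · n^-2; with Z fixed, |E| ∝ n^-2.
|E|(n=7)/|E|(n=1) = (7/1)^-2 = 1/49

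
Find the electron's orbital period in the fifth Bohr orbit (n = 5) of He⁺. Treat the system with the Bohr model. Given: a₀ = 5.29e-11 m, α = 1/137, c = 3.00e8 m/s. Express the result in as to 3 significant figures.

4740 as

r = n²a₀/Z = 5²·5.29e-11/2 = 6.61e-10 m
v = Zαc/n = 2·0.00730·3.00e8/5 = 8.76e5 m/s
T = 2πr/v = 4.74e-15 s = 4740 as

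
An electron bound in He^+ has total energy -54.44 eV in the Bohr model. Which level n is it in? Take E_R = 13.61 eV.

1

E_n = −E_R Z²/n² ⇒ n² = E_R Z²/(−E_n) = 13.61 × 2² / 54.44 ≈ 1.00
n = 1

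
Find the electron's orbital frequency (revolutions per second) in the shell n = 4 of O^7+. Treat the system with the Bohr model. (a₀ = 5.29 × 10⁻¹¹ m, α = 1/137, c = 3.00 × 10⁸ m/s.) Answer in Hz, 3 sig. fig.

6.59 × 10¹⁵ Hz

r = n²a₀/Z = 1.06 × 10⁻¹⁰ m, v = Zαc/n = 4.38 × 10⁶ m/s
f = v/(2πr) = 6.59 × 10¹⁵ Hz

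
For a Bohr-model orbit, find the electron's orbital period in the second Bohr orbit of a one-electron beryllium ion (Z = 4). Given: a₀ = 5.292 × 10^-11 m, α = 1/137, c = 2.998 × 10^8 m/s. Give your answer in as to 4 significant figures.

r = n²a₀/Z = 2²·5.292 × 10^-11/4 = 5.292 × 10^-11 m
v = Zαc/n = 4·0.007299·2.998 × 10^8/2 = 4.377 × 10^6 m/s
T = 2πr/v = 7.597 × 10^-17 s = 75.97 as

75.97 as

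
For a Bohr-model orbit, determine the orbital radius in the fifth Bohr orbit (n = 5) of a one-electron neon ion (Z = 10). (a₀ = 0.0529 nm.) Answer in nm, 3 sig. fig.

0.132 nm

r_n = n²a₀/Z = 5² × 0.0529 / 10
    = 25 × 0.0529 / 10 = 0.132 nm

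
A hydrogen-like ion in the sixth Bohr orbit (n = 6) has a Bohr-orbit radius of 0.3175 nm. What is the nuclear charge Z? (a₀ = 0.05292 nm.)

6

r_n = n²a₀/Z ⇒ Z = n²a₀/r = 6² × 0.05292 / 0.3175 ≈ 6.00
Z = 6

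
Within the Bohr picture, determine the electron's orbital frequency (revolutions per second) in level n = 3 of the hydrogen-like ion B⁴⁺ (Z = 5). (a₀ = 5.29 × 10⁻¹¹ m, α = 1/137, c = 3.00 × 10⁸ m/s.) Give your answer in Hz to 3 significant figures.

r = n²a₀/Z = 9.52 × 10⁻¹¹ m, v = Zαc/n = 3.65 × 10⁶ m/s
f = v/(2πr) = 6.10 × 10¹⁵ Hz

6.10 × 10¹⁵ Hz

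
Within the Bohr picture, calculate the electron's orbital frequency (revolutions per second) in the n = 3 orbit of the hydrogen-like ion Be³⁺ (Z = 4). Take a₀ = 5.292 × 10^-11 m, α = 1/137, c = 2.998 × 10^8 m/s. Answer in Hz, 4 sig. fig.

3.900 × 10^15 Hz

r = n²a₀/Z = 1.191 × 10^-10 m, v = Zαc/n = 2.918 × 10^6 m/s
f = v/(2πr) = 3.900 × 10^15 Hz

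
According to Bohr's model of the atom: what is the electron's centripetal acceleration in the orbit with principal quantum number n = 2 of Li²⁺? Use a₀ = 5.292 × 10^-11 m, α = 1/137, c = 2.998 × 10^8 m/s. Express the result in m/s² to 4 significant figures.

r = n²a₀/Z = 7.056 × 10^-11 m, v = Zαc/n = 3.282 × 10^6 m/s
a = v²/r = (3.282 × 10^6)² / 7.056 × 10^-11 = 1.527 × 10^23 m/s²

1.527 × 10^23 m/s²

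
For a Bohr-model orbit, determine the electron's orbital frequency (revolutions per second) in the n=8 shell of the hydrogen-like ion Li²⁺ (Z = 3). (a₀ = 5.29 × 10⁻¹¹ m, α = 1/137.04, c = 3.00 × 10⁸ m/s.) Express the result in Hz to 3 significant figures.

r = n²a₀/Z = 1.13 × 10⁻⁹ m, v = Zαc/n = 8.21 × 10⁵ m/s
f = v/(2πr) = 1.16 × 10¹⁴ Hz

1.16 × 10¹⁴ Hz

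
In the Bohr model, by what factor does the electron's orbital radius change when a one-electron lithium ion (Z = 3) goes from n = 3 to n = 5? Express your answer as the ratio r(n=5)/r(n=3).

25/9

r ∝ Z^-1 · n^2; with Z fixed, r ∝ n^2.
r(n=5)/r(n=3) = (5/3)^2 = 25/9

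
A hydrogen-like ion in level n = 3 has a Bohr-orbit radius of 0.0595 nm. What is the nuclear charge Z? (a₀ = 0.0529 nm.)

8

r_n = n²a₀/Z ⇒ Z = n²a₀/r = 3² × 0.0529 / 0.0595 ≈ 8.00
Z = 8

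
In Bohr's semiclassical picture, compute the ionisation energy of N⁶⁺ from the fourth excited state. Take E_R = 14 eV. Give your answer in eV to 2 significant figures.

E_n = −E_R·Z²/n² = −14 × 7²/5² eV = -27 eV
Ionisation energy = −E_n = 27 eV

27 eV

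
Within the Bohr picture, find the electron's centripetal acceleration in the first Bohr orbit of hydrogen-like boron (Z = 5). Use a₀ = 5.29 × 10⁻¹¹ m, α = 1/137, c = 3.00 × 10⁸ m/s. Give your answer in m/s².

r = n²a₀/Z = 1.06 × 10⁻¹¹ m, v = Zαc/n = 1.09 × 10⁷ m/s
a = v²/r = (1.09 × 10⁷)² / 1.06 × 10⁻¹¹ = 1.13 × 10²⁵ m/s²

1.13 × 10²⁵ m/s²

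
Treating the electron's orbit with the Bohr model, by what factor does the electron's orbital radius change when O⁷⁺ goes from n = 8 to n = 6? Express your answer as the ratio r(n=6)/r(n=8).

r ∝ Z^-1 · n^2; with Z fixed, r ∝ n^2.
r(n=6)/r(n=8) = (6/8)^2 = 9/16

9/16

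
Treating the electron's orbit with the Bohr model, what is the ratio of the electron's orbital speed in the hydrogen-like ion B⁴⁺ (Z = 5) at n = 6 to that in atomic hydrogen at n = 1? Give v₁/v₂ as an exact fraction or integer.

5/6

v ∝ Z^1 · n^-1
v₁/v₂ = (5/1)^1 · (6/1)^-1 = 5/6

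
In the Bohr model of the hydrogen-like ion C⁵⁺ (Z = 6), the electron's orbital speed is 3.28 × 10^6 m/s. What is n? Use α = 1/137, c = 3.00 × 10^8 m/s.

4

v_n = Zαc/n ⇒ n = Zαc/v = 6 × 0.00730 × 3.00 × 10^8 / 3.28 × 10^6 ≈ 4.01
n = 4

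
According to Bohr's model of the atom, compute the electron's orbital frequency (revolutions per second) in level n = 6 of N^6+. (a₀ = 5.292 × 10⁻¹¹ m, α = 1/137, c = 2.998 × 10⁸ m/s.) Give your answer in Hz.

r = n²a₀/Z = 2.722 × 10⁻¹⁰ m, v = Zαc/n = 2.553 × 10⁶ m/s
f = v/(2πr) = 1.493 × 10¹⁵ Hz

1.493 × 10¹⁵ Hz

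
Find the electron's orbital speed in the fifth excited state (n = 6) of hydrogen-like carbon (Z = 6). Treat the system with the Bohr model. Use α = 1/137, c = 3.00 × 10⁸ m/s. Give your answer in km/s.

2190 km/s

v_n = Zαc/n = 6 × 0.00730 × 3.00 × 10⁸ / 6
    = 2190 km/s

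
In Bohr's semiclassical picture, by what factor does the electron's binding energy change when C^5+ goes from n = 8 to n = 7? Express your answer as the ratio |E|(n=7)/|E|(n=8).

64/49

|E| ∝ Z^2 · n^-2; with Z fixed, |E| ∝ n^-2.
|E|(n=7)/|E|(n=8) = (7/8)^-2 = 64/49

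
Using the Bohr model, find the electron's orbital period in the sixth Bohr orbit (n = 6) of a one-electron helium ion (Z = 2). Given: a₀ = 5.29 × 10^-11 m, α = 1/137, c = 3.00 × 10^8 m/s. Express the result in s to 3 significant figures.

r = n²a₀/Z = 6²·5.29 × 10^-11/2 = 9.52 × 10^-10 m
v = Zαc/n = 2·0.00730·3.00 × 10^8/6 = 7.30 × 10^5 m/s
T = 2πr/v = 8.20 × 10^-15 s

8.20 × 10^-15 s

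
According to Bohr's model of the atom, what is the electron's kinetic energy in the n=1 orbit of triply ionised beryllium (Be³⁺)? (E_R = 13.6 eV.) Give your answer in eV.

For a Coulomb orbit the virial theorem gives K = −E_n.
E_n = −E_R·Z²/n², so K = E_R·Z²/n² = 13.6 × 4²/1² = 218 eV

218 eV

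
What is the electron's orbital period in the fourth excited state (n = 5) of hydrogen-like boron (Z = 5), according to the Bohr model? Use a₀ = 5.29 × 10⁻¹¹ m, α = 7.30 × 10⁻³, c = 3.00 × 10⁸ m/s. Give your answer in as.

r = n²a₀/Z = 5²·5.29 × 10⁻¹¹/5 = 2.64 × 10⁻¹⁰ m
v = Zαc/n = 5·0.00730·3.00 × 10⁸/5 = 2.19 × 10⁶ m/s
T = 2πr/v = 7.59 × 10⁻¹⁶ s = 759 as

759 as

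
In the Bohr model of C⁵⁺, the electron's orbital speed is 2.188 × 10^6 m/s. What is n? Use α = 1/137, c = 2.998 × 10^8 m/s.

6

v_n = Zαc/n ⇒ n = Zαc/v = 6 × 0.007299 × 2.998 × 10^8 / 2.188 × 10^6 ≈ 6.00
n = 6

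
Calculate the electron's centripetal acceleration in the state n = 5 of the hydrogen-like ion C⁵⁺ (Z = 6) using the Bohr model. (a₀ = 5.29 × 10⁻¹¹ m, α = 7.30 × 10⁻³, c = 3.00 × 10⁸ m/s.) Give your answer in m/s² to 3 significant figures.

3.13 × 10²² m/s²

r = n²a₀/Z = 2.20 × 10⁻¹⁰ m, v = Zαc/n = 2.63 × 10⁶ m/s
a = v²/r = (2.63 × 10⁶)² / 2.20 × 10⁻¹⁰ = 3.13 × 10²² m/s²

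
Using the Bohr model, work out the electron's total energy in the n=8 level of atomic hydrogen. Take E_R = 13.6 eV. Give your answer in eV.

E_n = −E_R·Z²/n² = −13.6 × 1²/8² = -0.212 eV

-0.212 eV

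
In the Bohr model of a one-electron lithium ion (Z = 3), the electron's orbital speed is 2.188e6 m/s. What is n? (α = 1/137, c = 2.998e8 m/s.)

v_n = Zαc/n ⇒ n = Zαc/v = 3 × 0.007299 × 2.998e8 / 2.188e6 ≈ 3.00
n = 3

3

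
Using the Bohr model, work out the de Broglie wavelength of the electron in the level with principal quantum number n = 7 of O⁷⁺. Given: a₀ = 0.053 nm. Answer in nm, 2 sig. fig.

0.29 nm

The Bohr quantisation condition is nλ = 2πr_n.
r_n = n²a₀/Z = 0.32 nm
λ = 2πr_n/n = 2π·0.32/7 = 0.29 nm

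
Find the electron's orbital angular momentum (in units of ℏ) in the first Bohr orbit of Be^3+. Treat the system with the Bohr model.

1

L_n = nℏ, so L/ℏ = n = 1.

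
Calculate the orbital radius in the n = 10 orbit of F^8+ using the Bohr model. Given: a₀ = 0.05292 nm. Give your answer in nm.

r_n = n²a₀/Z = 10² × 0.05292 / 9
    = 100 × 0.05292 / 9 = 0.5880 nm

0.5880 nm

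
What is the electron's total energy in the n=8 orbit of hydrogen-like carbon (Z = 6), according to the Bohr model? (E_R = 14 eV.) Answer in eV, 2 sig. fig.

E_n = −E_R·Z²/n² = −14 × 6²/8² = -7.9 eV

-7.9 eV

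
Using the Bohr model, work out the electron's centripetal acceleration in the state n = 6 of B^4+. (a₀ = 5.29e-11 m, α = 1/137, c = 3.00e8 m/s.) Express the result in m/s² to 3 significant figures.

8.74e21 m/s²

r = n²a₀/Z = 3.81e-10 m, v = Zαc/n = 1.82e6 m/s
a = v²/r = (1.82e6)² / 3.81e-10 = 8.74e21 m/s²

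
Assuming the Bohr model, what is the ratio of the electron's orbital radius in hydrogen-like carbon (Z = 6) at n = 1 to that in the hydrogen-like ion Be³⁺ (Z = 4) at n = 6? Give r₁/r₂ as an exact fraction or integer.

r ∝ Z^-1 · n^2
r₁/r₂ = (6/4)^-1 · (1/6)^2 = 1/54

1/54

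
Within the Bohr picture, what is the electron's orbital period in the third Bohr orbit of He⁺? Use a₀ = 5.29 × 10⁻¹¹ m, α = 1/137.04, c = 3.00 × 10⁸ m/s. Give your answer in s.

1.02 × 10⁻¹⁵ s

r = n²a₀/Z = 3²·5.29 × 10⁻¹¹/2 = 2.38 × 10⁻¹⁰ m
v = Zαc/n = 2·0.00730·3.00 × 10⁸/3 = 1.46 × 10⁶ m/s
T = 2πr/v = 1.02 × 10⁻¹⁵ s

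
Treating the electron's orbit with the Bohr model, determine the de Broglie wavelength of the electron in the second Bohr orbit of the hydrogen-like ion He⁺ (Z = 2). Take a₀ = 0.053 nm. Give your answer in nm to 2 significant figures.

0.33 nm

The Bohr quantisation condition is nλ = 2πr_n.
r_n = n²a₀/Z = 0.11 nm
λ = 2πr_n/n = 2π·0.11/2 = 0.33 nm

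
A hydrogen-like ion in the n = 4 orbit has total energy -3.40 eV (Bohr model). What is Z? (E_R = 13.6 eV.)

E_n = −E_R Z²/n² ⇒ Z² = −E_n n²/E_R = 3.40 × 4² / 13.6 ≈ 4.00
Z = 2

2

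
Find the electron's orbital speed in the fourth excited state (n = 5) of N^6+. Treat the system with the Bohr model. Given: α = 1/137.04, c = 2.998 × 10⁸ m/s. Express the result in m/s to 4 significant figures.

v_n = Zαc/n = 7 × 0.007297 × 2.998 × 10⁸ / 5
    = 3.063 × 10⁶ m/s

3.063 × 10⁶ m/s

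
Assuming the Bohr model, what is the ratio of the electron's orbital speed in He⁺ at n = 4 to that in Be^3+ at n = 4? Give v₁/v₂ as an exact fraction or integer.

1/2

v ∝ Z^1 · n^-1
v₁/v₂ = (2/4)^1 · (4/4)^-1 = 1/2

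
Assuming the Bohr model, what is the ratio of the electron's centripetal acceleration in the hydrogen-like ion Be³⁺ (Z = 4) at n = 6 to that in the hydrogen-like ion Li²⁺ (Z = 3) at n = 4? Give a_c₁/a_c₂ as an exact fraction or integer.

a_c ∝ Z^3 · n^-4
a_c₁/a_c₂ = (4/3)^3 · (6/4)^-4 = 1024/2187

1024/2187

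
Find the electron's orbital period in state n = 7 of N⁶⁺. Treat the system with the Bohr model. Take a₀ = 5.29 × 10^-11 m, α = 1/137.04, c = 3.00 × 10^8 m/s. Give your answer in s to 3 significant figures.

r = n²a₀/Z = 7²·5.29 × 10^-11/7 = 3.70 × 10^-10 m
v = Zαc/n = 7·0.00730·3.00 × 10^8/7 = 2.19 × 10^6 m/s
T = 2πr/v = 1.06 × 10^-15 s

1.06 × 10^-15 s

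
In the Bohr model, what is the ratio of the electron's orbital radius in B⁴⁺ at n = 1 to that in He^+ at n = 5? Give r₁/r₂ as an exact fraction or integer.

r ∝ Z^-1 · n^2
r₁/r₂ = (5/2)^-1 · (1/5)^2 = 2/125

2/125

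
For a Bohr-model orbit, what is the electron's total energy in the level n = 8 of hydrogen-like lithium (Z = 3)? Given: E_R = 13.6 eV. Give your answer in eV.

E_n = −E_R·Z²/n² = −13.6 × 3²/8² = -1.91 eV

-1.91 eV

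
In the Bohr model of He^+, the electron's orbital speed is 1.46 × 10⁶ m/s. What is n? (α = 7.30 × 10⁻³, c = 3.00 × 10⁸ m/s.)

3

v_n = Zαc/n ⇒ n = Zαc/v = 2 × 0.00730 × 3.00 × 10⁸ / 1.46 × 10⁶ ≈ 3.00
n = 3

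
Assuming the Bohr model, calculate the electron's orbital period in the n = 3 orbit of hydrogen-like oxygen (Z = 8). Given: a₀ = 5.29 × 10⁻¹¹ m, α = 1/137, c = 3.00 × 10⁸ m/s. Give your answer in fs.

0.0640 fs

r = n²a₀/Z = 3²·5.29 × 10⁻¹¹/8 = 5.95 × 10⁻¹¹ m
v = Zαc/n = 8·0.00730·3.00 × 10⁸/3 = 5.84 × 10⁶ m/s
T = 2πr/v = 6.40 × 10⁻¹⁷ s = 0.0640 fs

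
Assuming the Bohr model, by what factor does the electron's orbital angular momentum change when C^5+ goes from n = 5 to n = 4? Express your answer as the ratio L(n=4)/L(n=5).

4/5

L = nℏ depends only on n, so L ∝ n.
L(n=4)/L(n=5) = (4/5)^1 = 4/5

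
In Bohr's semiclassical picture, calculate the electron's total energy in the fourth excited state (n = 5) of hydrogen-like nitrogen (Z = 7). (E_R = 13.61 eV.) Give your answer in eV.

-26.68 eV

E_n = −E_R·Z²/n² = −13.61 × 7²/5² = -26.68 eV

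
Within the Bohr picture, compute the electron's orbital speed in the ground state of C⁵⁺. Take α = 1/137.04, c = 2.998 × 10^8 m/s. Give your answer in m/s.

v_n = Zαc/n = 6 × 0.007297 × 2.998 × 10^8 / 1
    = 1.313 × 10^7 m/s

1.313 × 10^7 m/s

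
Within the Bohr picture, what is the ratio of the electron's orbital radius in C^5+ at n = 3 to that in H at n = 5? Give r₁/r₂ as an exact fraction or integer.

r ∝ Z^-1 · n^2
r₁/r₂ = (6/1)^-1 · (3/5)^2 = 3/50

3/50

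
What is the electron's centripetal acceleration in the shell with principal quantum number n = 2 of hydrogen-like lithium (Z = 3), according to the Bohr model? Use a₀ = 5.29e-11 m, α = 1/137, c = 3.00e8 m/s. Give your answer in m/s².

r = n²a₀/Z = 7.05e-11 m, v = Zαc/n = 3.28e6 m/s
a = v²/r = (3.28e6)² / 7.05e-11 = 1.53e23 m/s²

1.53e23 m/s²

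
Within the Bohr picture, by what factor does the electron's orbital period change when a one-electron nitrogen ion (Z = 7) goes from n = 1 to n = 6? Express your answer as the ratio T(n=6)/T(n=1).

T ∝ Z^-2 · n^3; with Z fixed, T ∝ n^3.
T(n=6)/T(n=1) = (6/1)^3 = 216

216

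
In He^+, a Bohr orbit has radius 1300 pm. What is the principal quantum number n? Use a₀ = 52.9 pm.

r_n = n²a₀/Z ⇒ n² = rZ/a₀ = 1300 × 2 / 52.9 ≈ 49.15
n = 7

7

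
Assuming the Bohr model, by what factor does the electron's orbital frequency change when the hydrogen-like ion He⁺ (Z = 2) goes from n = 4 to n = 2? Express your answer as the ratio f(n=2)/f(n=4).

8

f ∝ Z^2 · n^-3; with Z fixed, f ∝ n^-3.
f(n=2)/f(n=4) = (2/4)^-3 = 8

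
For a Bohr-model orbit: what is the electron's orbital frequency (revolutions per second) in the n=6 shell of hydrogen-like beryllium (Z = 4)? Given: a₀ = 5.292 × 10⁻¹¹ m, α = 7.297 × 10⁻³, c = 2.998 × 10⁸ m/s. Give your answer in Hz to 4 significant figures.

4.874 × 10¹⁴ Hz

r = n²a₀/Z = 4.763 × 10⁻¹⁰ m, v = Zαc/n = 1.458 × 10⁶ m/s
f = v/(2πr) = 4.874 × 10¹⁴ Hz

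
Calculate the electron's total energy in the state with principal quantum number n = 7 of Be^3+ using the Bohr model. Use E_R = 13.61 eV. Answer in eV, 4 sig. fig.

-4.444 eV

E_n = −E_R·Z²/n² = −13.61 × 4²/7² = -4.444 eV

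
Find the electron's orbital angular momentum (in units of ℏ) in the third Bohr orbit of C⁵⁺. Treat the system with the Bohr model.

3

L_n = nℏ, so L/ℏ = n = 3.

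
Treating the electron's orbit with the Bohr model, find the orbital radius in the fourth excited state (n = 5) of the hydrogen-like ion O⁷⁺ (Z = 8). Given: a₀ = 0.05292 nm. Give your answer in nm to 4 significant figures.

r_n = n²a₀/Z = 5² × 0.05292 / 8
    = 25 × 0.05292 / 8 = 0.1654 nm

0.1654 nm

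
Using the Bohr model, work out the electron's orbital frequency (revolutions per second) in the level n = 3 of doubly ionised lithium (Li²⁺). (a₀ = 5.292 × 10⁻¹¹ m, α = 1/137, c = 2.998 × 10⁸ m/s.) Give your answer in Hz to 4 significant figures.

2.194 × 10¹⁵ Hz

r = n²a₀/Z = 1.588 × 10⁻¹⁰ m, v = Zαc/n = 2.188 × 10⁶ m/s
f = v/(2πr) = 2.194 × 10¹⁵ Hz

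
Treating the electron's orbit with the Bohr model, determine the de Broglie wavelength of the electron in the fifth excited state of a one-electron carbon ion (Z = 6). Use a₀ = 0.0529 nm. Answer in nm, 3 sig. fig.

0.332 nm

The Bohr quantisation condition is nλ = 2πr_n.
r_n = n²a₀/Z = 0.317 nm
λ = 2πr_n/n = 2π·0.317/6 = 0.332 nm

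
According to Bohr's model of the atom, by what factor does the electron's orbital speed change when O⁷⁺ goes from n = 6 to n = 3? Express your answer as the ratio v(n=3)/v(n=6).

v ∝ Z^1 · n^-1; with Z fixed, v ∝ n^-1.
v(n=3)/v(n=6) = (3/6)^-1 = 2

2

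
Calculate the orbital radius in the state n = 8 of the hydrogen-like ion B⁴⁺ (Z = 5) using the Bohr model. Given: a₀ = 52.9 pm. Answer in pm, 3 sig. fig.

677 pm

r_n = n²a₀/Z = 8² × 52.9 / 5
    = 64 × 52.9 / 5 = 677 pm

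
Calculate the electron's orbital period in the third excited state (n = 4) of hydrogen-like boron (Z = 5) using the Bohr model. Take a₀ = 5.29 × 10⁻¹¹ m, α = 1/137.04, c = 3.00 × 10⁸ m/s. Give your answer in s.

3.89 × 10⁻¹⁶ s

r = n²a₀/Z = 4²·5.29 × 10⁻¹¹/5 = 1.69 × 10⁻¹⁰ m
v = Zαc/n = 5·0.00730·3.00 × 10⁸/4 = 2.74 × 10⁶ m/s
T = 2πr/v = 3.89 × 10⁻¹⁶ s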